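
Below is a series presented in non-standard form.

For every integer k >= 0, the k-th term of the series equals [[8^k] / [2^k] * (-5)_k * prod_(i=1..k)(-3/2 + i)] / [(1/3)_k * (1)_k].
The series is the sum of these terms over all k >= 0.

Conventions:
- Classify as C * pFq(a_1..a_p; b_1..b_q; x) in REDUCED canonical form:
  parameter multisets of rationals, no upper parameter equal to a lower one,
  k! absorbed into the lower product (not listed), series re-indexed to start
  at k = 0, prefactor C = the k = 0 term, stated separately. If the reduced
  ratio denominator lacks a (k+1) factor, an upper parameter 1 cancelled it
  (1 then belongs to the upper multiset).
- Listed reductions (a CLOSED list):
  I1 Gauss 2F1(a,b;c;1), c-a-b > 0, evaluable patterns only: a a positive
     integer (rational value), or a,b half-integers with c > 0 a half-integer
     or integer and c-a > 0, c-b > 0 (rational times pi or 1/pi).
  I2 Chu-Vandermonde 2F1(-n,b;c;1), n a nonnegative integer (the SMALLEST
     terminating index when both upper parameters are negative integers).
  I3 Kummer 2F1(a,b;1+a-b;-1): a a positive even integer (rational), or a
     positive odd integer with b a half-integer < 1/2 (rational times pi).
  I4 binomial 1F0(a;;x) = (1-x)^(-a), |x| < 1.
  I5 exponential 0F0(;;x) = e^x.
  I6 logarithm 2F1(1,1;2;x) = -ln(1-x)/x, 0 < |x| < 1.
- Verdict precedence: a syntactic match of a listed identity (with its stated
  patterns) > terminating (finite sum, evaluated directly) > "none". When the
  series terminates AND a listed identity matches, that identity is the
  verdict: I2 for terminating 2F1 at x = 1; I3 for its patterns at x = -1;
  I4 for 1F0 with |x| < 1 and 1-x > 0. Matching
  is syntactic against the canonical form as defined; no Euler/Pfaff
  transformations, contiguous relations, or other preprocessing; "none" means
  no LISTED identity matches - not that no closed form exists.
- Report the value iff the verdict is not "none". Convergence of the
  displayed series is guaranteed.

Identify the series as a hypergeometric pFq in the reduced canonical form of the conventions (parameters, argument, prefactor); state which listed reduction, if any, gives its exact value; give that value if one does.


First insight: t_0 being 1, the two k-th powers (prefactor 1) combine into one argument.
Ratio: r(k) = 4 * (k-5) (k-1/2) / [(k+1/3) (k+1)] - rational; roots negated = parameters, x = 4, C = 1.

Prefactor 1, argument 4: 2F1 with upper {-5, -1/2} over lower {1/3}. Verdict: terminating - no listed pattern fits, but -5 in the upper list cuts the series at k = 5; direct evaluation. Hence: 4513/91.


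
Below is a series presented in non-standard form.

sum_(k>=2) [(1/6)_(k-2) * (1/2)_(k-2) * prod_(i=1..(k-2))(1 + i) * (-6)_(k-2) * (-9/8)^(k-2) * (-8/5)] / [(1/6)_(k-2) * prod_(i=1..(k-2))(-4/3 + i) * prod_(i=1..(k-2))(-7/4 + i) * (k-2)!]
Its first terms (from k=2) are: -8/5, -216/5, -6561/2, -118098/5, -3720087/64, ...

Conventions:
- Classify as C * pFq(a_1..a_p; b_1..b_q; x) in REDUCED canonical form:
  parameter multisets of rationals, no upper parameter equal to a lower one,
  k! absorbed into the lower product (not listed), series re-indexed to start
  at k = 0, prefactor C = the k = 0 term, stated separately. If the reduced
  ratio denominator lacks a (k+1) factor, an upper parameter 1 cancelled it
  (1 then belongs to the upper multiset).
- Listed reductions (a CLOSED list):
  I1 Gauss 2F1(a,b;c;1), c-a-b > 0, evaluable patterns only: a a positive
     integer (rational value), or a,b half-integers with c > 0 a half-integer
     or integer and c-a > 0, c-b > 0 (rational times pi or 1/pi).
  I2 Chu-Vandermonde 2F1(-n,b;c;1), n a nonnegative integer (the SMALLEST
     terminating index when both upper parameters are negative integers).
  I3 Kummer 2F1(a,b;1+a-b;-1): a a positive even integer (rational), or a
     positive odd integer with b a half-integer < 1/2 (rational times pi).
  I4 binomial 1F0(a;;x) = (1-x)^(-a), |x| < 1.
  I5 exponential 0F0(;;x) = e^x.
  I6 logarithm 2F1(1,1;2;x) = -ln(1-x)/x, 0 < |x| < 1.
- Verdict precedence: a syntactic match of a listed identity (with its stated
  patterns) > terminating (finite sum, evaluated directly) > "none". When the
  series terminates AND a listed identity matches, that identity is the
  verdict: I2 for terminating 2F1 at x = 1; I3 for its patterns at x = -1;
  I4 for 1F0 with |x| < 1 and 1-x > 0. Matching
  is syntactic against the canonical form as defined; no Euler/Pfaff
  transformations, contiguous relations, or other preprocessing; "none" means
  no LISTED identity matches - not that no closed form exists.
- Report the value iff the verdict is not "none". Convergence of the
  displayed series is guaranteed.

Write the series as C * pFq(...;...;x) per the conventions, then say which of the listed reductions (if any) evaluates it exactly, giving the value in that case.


Reduced: x = -9/8, 3F2, upper = {-6, 1/2, 2}, lower = {-3/4, -1/3}, C = -8/5. Verdict: terminating. With -6 upstairs the series is a 7-term polynomial sum; evaluated term by term. Hence: -2064989155421/12446720.

The tell: from the first term -8/5: the parameter 1/6 appears in both the upper and lower lists and cancels.
Ratio: r(k) = (-9/8) * (k-6) (k+1/2) (k+2) / [(k-3/4) (k-1/3) (k+1)] - rational in k, leading ratio (-9/8); with t_0 = -8/5, classification follows.


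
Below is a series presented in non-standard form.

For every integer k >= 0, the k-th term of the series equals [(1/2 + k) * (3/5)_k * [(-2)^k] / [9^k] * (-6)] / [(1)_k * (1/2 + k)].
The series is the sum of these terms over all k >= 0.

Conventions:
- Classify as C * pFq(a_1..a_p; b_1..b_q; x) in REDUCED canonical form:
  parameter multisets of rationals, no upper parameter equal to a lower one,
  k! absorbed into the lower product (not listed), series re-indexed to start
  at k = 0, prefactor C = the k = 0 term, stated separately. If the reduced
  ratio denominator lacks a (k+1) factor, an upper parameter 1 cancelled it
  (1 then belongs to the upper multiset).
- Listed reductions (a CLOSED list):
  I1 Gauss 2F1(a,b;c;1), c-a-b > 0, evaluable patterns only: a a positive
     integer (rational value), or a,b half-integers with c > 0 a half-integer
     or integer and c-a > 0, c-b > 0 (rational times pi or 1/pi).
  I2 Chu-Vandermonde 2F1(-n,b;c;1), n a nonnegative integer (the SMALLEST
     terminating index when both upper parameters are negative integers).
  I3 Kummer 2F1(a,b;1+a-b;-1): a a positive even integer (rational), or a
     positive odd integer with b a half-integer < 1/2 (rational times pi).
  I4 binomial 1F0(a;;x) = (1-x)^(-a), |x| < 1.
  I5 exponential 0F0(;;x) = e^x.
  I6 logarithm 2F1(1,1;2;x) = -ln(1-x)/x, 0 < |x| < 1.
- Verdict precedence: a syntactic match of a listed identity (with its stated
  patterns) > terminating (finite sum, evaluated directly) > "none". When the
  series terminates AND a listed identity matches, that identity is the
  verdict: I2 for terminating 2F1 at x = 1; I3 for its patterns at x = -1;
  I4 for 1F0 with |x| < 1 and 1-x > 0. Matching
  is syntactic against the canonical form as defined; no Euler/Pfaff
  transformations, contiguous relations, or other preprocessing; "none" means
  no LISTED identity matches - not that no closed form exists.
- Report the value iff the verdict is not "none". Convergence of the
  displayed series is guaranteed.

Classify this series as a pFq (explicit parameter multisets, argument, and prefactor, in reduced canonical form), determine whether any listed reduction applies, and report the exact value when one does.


Prefactor -6, argument -2/9: 1F0 with upper {3/5} over lower {-}. Verdict: the binomial series (I4) fires (the 1F0 binomial series: exponent -3/5, x = -2/9). Exact value: (-6) * (11/9)^(-3/5).

Key observation: x = (-2/9) and the two geometric factors (prefactor -6) combine into one argument.
Adjacent-term ratio: r(k) = (-2/9) * (k+3/5) / [(k+1)] ; factor over Q: parameters, x = (-2/9), and C = -6.


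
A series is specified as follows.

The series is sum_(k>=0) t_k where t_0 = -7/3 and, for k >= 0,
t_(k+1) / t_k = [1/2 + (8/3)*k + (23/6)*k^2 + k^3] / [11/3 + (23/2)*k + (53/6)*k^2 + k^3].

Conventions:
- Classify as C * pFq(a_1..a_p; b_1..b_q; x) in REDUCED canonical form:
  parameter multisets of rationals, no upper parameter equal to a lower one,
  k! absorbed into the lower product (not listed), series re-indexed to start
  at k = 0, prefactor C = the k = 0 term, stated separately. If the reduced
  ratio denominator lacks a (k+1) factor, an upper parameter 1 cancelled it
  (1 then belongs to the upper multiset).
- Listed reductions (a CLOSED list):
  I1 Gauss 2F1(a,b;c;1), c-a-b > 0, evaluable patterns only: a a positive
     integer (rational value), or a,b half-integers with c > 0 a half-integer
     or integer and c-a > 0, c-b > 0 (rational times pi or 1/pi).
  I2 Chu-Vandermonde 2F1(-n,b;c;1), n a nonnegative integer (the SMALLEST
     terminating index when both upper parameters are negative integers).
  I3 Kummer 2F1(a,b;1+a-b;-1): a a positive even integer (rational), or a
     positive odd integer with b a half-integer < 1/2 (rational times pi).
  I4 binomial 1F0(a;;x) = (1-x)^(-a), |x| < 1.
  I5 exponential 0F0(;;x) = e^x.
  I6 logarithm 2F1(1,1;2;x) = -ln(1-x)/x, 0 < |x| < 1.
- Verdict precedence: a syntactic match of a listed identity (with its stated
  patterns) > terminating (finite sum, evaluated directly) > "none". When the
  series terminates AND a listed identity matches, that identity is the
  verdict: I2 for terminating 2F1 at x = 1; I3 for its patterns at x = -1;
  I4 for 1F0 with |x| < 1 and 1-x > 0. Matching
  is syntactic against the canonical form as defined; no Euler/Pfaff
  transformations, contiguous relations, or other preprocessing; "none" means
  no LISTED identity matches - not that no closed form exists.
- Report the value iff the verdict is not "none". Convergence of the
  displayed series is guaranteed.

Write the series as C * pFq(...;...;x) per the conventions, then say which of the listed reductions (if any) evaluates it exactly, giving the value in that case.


This is -7/3 * 2F1(1/3, 3; 22/3; 1) in reduced canonical form. Verdict: Gauss's theorem (I1) fires (x = 1: the Gamma ratio telescopes since c-a-b = 4 > 0 and a = 3 in Z>0). Hence: -3458/1215.

Structural cue: t_0 being -7/3, the expanded ratio factors over Q; C = -7/3, x = 1, roots give parameters.
Adjacent-term ratio: r(k) = 1 * (k+1/3) (k+3) / [(k+22/3) (k+1)] - rational in k. x = 1; t_0 = -7/3; negate the roots.


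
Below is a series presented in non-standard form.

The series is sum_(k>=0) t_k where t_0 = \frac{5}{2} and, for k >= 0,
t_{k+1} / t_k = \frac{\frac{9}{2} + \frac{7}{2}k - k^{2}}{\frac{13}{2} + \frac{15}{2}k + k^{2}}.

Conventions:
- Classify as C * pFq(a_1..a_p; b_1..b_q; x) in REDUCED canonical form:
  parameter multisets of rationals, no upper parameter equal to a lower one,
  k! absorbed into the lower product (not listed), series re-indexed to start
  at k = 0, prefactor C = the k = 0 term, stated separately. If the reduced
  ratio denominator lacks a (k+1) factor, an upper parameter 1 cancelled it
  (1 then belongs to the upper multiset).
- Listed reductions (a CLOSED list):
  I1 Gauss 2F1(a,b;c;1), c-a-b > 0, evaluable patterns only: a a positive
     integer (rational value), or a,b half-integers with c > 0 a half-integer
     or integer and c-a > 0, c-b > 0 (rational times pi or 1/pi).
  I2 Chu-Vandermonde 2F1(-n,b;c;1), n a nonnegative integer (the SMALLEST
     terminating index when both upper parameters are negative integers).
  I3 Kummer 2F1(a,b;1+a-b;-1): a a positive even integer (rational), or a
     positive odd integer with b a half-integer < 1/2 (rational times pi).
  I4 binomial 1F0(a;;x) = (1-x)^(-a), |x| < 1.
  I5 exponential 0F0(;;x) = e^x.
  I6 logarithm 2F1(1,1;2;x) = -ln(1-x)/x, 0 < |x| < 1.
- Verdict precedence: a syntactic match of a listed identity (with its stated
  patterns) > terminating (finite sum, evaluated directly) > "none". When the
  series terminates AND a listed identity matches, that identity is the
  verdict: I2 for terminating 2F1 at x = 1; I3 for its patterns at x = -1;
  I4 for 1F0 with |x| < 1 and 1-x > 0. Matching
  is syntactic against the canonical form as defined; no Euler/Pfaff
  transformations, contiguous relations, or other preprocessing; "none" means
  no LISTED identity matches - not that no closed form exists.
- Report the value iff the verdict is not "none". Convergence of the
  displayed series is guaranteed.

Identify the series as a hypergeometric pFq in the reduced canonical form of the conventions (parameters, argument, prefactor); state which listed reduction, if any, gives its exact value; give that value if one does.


This is \frac{5}{2} * 2F1(-\frac{9}{2}, 1; \frac{13}{2}; -1) in reduced canonical form. Verdict: this is Kummer (I3) (x = -1; c = \frac{13}{2} equals 1+a-b for upper {-\frac{9}{2}, 1}: listed pattern). Hence: \frac{3465}{2048} \cdot \pi.

Key step: t_0 being \frac{5}{2}, roots of the ratio polynomials (prefactor 5/2) are the negated parameters.
Adjacent-term ratio: r(k) = -1 * (k-\frac{9}{2}) (k+1) / [(k+\frac{13}{2}) (k+1)] - rational; roots negated = parameters, x = -1, C = \frac{5}{2}.


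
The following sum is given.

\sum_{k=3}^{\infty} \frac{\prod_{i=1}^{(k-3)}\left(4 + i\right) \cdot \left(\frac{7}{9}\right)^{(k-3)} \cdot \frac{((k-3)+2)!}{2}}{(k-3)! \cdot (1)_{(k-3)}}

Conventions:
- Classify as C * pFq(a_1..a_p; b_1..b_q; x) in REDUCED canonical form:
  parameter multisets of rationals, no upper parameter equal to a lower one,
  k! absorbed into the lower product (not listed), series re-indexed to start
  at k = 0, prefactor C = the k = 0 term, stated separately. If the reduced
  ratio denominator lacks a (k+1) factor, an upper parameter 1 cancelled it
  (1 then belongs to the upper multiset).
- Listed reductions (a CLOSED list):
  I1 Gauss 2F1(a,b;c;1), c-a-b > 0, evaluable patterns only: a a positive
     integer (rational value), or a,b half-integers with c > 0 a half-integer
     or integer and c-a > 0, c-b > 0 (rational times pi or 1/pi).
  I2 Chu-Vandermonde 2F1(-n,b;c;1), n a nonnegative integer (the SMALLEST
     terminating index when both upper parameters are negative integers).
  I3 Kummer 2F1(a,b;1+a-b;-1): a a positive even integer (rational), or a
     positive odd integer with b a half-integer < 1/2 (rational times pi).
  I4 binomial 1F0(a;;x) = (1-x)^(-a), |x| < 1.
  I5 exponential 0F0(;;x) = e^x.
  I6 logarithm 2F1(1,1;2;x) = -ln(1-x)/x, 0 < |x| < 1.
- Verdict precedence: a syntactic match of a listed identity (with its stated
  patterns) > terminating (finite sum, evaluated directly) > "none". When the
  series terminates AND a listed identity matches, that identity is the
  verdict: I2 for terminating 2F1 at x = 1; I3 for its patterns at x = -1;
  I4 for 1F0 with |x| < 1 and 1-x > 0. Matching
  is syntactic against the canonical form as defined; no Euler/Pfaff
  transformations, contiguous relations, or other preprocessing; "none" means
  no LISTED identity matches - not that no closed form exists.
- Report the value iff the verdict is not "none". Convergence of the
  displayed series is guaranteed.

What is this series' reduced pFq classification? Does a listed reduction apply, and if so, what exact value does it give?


Key observation: from the first term 1: the factorial ratio (C = 1) (k+a-1)!/(a-1)! is a rising factorial (a)_k.
Adjacent-term ratio: r(k) = \frac{7}{9} * (k+3) (k+5) / [(k+1) (k+1)] - poly over poly, x = \frac{7}{9} from leading terms; C = 1 at k = 0.

At argument \frac{7}{9}: a 2F1 with upper {3, 5}, lower {1}, scaled by C = 1. Verdict: none. No listed pattern accepts 2F1(3, 5; 1; \frac{7}{9}).


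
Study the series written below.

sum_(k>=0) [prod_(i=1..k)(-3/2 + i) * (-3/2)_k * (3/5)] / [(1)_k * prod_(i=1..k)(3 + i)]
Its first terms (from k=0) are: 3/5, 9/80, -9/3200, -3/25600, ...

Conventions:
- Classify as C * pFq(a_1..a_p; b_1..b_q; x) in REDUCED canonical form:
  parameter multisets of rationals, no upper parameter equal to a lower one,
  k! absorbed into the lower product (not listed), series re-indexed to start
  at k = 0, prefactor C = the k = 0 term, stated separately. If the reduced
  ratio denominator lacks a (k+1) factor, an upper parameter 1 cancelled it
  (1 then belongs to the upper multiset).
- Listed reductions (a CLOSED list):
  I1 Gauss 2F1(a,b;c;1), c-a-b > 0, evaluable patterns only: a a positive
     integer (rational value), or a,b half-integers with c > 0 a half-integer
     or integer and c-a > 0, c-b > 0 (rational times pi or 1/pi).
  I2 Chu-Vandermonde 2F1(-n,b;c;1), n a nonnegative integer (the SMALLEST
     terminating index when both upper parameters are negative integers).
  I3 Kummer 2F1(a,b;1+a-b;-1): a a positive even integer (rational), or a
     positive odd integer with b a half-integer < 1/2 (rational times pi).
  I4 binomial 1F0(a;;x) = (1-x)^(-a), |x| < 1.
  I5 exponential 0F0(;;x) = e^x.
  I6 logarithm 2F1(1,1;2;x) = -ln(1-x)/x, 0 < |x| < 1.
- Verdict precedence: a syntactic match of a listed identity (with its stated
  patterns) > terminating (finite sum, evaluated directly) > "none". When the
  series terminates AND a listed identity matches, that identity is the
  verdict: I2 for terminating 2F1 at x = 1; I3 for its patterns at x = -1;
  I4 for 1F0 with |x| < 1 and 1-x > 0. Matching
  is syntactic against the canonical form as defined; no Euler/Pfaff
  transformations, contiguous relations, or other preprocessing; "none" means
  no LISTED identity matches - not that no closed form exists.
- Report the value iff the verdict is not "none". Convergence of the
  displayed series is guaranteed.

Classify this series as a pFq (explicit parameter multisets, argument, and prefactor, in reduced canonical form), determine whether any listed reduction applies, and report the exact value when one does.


Canonical form: C = 3/5 times 2F1 with upper {-3/2, -1/2}, lower {4}, x = 1. Verdict: Gauss (I1, half-integer pattern) applies (x = 1; upper {-3/2, -1/2} half-integers, c = 4 in the evaluable pattern). Value: (8192/3675) / pi.

Key step: x = 1 and (1)_k (C = 3/5, x = 1) is k! itself.
Ratio: r(k) = 1 * (k-3/2) (k-1/2) / [(k+4) (k+1)] - rational in k, leading ratio 1; with t_0 = 3/5, classification follows.


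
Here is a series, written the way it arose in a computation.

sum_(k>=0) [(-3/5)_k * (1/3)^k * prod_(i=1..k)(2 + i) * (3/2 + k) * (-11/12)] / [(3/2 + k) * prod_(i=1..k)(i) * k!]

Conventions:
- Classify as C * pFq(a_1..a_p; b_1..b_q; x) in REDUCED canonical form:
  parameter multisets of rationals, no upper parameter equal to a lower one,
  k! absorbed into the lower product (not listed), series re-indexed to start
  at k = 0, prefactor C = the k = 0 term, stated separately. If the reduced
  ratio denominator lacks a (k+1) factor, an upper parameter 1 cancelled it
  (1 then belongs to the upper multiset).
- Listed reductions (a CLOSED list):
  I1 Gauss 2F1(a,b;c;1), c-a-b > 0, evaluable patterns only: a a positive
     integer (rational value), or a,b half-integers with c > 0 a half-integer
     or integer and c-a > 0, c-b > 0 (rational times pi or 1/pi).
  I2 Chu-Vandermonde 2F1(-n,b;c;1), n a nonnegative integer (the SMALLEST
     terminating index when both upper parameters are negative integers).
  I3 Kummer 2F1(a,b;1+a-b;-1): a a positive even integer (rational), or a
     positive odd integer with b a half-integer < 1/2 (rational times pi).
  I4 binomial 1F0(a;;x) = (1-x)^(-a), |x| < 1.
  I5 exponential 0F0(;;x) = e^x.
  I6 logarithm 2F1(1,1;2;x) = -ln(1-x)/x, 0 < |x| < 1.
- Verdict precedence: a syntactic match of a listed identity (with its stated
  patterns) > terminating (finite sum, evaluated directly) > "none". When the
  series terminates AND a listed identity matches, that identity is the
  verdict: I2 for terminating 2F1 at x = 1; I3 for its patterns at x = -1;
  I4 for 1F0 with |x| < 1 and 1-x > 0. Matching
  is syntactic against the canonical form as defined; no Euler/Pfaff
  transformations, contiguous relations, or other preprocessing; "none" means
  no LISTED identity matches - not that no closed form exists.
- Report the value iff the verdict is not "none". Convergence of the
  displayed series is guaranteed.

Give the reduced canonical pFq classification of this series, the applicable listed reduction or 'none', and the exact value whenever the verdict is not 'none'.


x = 1/3 here; the reduced form reads 2F1, upper {-3/5, 3}, lower {1}, C = -11/12. Verdict: none (x = 1/3): each listed identity misses the multisets {-3/5, 3} ; {1}.

Key observation: with t_0 = -11/12, the running product (prefactor -11/12) telescopes to a rising factorial.
Ratio: r(k) = (1/3) * (k-3/5) (k+3) / [(k+1) (k+1)] - rational in k. x = (1/3); t_0 = -11/12; negate the roots.


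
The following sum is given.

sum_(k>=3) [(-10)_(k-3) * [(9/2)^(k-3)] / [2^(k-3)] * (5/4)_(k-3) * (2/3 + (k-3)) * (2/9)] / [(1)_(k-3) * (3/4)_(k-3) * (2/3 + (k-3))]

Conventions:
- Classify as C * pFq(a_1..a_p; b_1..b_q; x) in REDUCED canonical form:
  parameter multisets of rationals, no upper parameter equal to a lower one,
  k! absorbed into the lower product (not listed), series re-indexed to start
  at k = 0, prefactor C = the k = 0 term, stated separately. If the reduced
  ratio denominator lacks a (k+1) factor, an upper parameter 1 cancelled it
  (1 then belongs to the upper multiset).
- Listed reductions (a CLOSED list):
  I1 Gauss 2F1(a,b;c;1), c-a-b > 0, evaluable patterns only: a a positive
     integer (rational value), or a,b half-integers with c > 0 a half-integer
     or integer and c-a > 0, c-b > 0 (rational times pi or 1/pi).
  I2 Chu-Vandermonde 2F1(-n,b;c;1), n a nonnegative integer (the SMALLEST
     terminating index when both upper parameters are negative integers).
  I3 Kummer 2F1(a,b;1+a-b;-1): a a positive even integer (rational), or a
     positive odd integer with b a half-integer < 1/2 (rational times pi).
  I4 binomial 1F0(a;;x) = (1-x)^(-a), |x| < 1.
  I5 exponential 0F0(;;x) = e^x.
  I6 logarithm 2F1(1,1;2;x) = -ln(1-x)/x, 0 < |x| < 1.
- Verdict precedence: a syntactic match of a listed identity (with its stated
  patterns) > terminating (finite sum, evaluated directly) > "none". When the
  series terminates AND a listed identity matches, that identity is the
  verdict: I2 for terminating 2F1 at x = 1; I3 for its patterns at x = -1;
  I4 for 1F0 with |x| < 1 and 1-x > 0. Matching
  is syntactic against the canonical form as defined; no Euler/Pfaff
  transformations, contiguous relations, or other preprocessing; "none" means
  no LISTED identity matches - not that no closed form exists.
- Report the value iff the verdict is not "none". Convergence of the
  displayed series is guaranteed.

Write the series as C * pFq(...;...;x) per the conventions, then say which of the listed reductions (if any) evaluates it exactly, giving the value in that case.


Canonical form: C = 2/9 times 2F1 with upper {-10, 5/4}, lower {3/4}, x = 9/4. Verdict: terminating - the sum ends at index 10 because -10 is a negative integer; exact evaluation follows. Hence: 8507423891449/703150424064.

Key step: t_0 being 2/9, the two k-th powers (C = 2/9, x = 9/4) combine into one argument.
Adjacent-term ratio: r(k) = (9/4) * (k-10) (k+5/4) / [(k+3/4) (k+1)] - poly over poly, x = (9/4) from leading terms; C = 2/9 at k = 0.


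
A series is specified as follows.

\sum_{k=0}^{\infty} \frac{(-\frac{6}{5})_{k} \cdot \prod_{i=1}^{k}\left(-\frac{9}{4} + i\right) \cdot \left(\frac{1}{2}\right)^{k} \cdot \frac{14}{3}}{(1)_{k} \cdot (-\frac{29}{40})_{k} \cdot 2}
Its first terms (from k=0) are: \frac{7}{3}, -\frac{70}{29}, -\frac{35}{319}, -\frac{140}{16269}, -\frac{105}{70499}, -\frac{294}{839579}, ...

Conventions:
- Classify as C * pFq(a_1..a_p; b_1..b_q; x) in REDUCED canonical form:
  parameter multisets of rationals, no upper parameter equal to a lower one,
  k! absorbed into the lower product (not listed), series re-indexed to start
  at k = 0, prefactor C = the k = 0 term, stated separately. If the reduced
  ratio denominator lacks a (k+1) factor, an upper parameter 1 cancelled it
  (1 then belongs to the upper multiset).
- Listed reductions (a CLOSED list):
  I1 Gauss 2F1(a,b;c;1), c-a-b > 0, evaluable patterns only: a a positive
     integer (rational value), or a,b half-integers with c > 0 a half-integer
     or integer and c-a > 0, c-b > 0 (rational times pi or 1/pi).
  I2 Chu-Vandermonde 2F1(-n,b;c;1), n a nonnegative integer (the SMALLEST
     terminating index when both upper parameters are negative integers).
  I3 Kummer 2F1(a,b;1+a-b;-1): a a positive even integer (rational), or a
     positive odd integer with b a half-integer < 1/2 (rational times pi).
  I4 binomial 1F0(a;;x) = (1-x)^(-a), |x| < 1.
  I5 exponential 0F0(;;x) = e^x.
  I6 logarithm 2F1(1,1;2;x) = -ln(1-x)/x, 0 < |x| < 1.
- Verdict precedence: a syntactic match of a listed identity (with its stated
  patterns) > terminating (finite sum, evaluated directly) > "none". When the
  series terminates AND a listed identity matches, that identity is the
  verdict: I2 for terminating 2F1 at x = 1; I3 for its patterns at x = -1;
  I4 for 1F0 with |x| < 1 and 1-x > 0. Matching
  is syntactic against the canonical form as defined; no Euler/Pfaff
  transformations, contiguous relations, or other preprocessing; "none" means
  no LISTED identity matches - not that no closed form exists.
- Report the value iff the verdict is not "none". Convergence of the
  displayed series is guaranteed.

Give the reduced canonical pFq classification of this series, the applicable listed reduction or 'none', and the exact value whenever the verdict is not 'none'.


At argument \frac{1}{2}: a 2F1 with upper {-\frac{5}{4}, -\frac{6}{5}}, lower {-\frac{29}{40}}, scaled by C = \frac{7}{3}. Verdict: none - this 2F1 at x = \frac{1}{2} matches no listed pattern, and upper {-\frac{5}{4}, -\frac{6}{5}} holds no stopper.

Structural cue: t_0 being \frac{7}{3}, (1)_k (C = 7/3, x = 1/2) is k! itself.
Term ratio: r(k) = \frac{1}{2} * (k-\frac{5}{4}) (k-\frac{6}{5}) / [(k-\frac{29}{40}) (k+1)] - poly over poly, x = \frac{1}{2} from leading terms; C = \frac{7}{3} at k = 0.


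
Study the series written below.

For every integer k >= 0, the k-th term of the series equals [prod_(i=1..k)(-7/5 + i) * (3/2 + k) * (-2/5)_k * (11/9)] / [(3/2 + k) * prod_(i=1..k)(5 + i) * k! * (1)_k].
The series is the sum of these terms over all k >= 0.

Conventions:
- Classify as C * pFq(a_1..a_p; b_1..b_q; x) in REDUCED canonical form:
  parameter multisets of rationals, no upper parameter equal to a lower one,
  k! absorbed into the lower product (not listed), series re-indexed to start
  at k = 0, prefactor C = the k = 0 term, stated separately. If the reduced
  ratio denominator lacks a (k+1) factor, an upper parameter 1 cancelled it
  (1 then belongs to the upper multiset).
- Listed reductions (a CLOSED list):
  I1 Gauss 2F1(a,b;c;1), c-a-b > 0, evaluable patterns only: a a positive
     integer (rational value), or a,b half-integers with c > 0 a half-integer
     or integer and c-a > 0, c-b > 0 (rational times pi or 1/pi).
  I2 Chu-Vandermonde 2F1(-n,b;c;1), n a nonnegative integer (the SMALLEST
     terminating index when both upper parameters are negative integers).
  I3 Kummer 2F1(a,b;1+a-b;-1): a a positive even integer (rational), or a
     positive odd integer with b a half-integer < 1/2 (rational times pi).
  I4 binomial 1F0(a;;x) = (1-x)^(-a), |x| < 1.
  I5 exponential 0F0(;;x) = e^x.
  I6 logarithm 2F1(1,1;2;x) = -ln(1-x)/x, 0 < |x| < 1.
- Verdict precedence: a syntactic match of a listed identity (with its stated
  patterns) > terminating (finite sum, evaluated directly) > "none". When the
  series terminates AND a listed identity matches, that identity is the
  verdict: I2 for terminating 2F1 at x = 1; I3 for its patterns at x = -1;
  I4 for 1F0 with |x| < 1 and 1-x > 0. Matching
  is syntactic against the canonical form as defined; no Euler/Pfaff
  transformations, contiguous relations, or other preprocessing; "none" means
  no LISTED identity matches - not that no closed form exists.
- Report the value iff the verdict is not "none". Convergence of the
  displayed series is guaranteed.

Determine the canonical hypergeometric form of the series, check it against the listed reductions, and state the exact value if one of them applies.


The series (x = 1) is 2F2: upper {-2/5, -2/5}, lower {1, 6}, prefactor 11/9. Verdict: none (x = 1): each listed identity misses the multisets {-2/5, -2/5} ; {1, 6}.

Key observation: x = 1 and k + 3/2 divides numerator and denominator alike; C = 11/9, x = 1 after cancelling.
Adjacent-term ratio: r(k) = 1 * (k-2/5) (k-2/5) / [(k+1) (k+6) (k+1)] ; factor over Q: parameters, x = 1, and C = 11/9.


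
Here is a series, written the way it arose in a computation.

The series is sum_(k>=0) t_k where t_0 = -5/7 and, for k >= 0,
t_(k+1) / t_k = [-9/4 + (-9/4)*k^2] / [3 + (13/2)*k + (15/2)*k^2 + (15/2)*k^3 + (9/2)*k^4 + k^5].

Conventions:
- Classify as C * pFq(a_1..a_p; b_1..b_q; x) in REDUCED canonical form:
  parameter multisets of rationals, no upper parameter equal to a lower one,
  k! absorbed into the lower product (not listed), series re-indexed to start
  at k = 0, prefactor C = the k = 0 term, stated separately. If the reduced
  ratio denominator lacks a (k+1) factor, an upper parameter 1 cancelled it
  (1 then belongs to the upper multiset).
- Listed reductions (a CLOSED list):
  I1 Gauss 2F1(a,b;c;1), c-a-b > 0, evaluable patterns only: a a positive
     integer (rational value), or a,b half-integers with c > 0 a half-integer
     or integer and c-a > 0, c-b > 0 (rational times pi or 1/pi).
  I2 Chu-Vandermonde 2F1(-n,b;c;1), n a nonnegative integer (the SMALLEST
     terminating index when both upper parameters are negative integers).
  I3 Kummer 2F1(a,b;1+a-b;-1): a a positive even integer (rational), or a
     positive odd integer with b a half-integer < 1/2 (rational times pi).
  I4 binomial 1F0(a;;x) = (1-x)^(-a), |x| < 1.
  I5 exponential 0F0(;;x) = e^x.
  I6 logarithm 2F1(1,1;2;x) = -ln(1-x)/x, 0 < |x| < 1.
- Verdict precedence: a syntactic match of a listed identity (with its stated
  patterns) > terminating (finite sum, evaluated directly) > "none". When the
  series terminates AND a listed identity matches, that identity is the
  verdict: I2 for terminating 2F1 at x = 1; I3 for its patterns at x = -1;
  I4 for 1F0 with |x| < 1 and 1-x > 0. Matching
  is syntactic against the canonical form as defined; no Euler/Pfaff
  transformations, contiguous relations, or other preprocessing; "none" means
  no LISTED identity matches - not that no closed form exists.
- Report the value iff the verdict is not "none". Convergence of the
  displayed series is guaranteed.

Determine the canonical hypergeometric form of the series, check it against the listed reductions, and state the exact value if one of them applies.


Canonical form: C = -5/7 times 0F2 with upper {-}, lower {3/2, 2}, x = -9/4. Verdict: none (x = -9/4): each listed identity misses the multisets {-} ; {3/2, 2}.

First insight: with t_0 = -5/7, factor the ratio over Q (C = -5/7, x = -9/4): negated roots = parameters.
Ratio: r(k) = (-9/4) * 1 / [(k+3/2) (k+2) (k+1)] - rational; roots negated = parameters, x = (-9/4), C = -5/7.


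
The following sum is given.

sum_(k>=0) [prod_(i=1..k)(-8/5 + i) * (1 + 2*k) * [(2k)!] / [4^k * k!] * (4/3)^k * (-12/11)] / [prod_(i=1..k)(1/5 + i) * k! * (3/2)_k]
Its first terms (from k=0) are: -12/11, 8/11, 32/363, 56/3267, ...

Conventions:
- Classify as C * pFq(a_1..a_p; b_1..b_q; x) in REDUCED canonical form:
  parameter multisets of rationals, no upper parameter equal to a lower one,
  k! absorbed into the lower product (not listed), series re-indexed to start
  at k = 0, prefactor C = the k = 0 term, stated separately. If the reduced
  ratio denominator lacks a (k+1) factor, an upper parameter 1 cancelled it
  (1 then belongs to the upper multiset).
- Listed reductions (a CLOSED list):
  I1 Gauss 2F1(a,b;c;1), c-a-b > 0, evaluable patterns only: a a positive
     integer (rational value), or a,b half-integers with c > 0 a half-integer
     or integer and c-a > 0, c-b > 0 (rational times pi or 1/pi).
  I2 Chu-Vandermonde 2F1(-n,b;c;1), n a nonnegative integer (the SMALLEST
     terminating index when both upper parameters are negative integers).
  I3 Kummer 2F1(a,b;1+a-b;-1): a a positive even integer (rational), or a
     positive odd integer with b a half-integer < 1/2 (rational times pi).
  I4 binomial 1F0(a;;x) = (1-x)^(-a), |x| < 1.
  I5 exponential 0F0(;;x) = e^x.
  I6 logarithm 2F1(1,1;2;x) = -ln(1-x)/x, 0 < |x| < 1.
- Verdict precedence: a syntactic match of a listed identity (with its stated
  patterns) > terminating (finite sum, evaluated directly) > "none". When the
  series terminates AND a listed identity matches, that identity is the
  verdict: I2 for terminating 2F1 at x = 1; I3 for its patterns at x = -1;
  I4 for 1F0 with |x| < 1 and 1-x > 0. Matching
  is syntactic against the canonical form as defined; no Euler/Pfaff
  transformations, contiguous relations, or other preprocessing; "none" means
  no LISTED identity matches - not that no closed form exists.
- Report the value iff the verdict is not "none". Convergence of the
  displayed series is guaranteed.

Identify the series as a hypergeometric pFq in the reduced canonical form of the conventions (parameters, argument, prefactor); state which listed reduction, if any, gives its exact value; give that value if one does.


First insight: t_0 being -12/11, the lower running product (C = -12/11) is a rising factorial.
Adjacent-term ratio: r(k) = (4/3) * (k-3/5) / [(k+6/5) (k+1)] - rational in k. x = (4/3); t_0 = -12/11; negate the roots.

Classification (C = -12/11): 1F1 with upper {-3/5}, lower {6/5}, argument x = 4/3. Verdict: none - at argument 4/3 the multisets {-3/5} ; {6/5} match no listed identity.


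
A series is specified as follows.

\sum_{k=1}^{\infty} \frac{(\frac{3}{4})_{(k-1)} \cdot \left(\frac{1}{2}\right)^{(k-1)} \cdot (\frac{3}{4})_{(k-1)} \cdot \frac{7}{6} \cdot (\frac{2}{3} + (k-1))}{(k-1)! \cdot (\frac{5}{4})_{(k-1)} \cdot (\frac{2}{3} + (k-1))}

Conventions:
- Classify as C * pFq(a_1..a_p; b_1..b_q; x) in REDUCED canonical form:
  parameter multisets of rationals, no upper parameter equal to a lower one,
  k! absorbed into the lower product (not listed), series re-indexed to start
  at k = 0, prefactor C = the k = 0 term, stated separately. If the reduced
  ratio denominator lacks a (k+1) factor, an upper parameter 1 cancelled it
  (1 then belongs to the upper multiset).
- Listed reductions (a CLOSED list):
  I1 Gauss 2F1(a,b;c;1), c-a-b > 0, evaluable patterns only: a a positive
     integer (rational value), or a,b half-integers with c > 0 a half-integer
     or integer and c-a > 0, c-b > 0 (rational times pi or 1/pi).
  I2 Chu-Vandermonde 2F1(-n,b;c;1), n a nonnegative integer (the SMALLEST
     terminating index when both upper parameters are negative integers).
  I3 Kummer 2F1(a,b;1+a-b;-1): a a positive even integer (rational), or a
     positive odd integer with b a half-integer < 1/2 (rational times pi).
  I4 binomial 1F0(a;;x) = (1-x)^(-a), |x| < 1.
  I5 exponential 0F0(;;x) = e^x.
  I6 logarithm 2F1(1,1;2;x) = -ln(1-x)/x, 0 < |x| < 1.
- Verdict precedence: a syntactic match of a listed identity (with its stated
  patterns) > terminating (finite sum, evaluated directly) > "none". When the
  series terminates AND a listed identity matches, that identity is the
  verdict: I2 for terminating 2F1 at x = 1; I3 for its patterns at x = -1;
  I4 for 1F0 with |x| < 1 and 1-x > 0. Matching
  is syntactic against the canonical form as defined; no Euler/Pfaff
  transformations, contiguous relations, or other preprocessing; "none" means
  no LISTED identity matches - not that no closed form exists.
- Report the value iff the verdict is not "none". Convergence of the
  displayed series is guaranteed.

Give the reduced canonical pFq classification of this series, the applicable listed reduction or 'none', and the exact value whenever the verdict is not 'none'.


Reduced: x = \frac{1}{2}, 2F1, upper = {\frac{3}{4}, \frac{3}{4}}, lower = {\frac{5}{4}}, C = \frac{7}{6}. Verdict: none. Every listed pattern misses the 2F1 form at \frac{1}{2}, upper {\frac{3}{4}, \frac{3}{4}}.

Key step: from the first term \frac{7}{6}: k + 2/3 divides numerator and denominator alike; C = 7/6 after cancelling.
Consecutive-term ratio: r(k) = \frac{1}{2} * (k+\frac{3}{4}) (k+\frac{3}{4}) / [(k+\frac{5}{4}) (k+1)] - rational in k. x = \frac{1}{2}; t_0 = \frac{7}{6}; negate the roots.


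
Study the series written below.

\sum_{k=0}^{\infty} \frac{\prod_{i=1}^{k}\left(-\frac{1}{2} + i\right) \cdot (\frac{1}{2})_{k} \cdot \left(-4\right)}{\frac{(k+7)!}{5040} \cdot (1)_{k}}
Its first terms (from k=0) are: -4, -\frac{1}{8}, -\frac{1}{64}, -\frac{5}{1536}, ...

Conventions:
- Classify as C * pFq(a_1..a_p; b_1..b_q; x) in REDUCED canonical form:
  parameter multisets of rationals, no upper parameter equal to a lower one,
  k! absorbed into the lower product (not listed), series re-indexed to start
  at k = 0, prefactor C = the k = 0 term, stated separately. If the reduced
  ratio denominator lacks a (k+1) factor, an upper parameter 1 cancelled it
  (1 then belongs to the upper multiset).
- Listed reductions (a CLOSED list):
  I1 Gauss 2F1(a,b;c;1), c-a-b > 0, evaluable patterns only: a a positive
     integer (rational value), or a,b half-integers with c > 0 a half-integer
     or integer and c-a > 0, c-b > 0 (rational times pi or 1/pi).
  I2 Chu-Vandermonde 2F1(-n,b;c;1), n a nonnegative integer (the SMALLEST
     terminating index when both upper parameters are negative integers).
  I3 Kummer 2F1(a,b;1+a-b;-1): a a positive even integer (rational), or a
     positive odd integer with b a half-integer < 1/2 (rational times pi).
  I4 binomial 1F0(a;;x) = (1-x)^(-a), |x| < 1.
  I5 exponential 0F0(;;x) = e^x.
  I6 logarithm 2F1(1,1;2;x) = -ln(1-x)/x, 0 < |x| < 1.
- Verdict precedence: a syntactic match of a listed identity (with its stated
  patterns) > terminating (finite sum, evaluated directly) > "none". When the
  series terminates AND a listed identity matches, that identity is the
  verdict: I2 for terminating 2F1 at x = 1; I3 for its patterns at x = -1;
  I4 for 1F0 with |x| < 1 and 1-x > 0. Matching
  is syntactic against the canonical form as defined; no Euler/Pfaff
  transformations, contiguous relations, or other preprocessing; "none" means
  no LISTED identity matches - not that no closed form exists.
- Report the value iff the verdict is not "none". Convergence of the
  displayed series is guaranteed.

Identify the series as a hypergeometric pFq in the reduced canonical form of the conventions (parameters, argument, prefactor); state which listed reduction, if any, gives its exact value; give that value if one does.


The tell: with t_0 = -4, the running product (C = -4) telescopes to a rising factorial.
Adjacent-term ratio: r(k) = 1 * (k+\frac{1}{2}) (k+\frac{1}{2}) / [(k+8) (k+1)] - rational; roots negated = parameters, x = 1, C = -4.

x = 1 here; the reduced form reads 2F1, upper {\frac{1}{2}, \frac{1}{2}}, lower {8}, C = -4. Verdict at x = 1: Gauss's theorem I1 (half-integer case) matches (x = 1; upper {\frac{1}{2}, \frac{1}{2}} half-integers, c = 8 in the evaluable pattern). Sum: \left(-\frac{16777216}{1288287}\right) / \pi.


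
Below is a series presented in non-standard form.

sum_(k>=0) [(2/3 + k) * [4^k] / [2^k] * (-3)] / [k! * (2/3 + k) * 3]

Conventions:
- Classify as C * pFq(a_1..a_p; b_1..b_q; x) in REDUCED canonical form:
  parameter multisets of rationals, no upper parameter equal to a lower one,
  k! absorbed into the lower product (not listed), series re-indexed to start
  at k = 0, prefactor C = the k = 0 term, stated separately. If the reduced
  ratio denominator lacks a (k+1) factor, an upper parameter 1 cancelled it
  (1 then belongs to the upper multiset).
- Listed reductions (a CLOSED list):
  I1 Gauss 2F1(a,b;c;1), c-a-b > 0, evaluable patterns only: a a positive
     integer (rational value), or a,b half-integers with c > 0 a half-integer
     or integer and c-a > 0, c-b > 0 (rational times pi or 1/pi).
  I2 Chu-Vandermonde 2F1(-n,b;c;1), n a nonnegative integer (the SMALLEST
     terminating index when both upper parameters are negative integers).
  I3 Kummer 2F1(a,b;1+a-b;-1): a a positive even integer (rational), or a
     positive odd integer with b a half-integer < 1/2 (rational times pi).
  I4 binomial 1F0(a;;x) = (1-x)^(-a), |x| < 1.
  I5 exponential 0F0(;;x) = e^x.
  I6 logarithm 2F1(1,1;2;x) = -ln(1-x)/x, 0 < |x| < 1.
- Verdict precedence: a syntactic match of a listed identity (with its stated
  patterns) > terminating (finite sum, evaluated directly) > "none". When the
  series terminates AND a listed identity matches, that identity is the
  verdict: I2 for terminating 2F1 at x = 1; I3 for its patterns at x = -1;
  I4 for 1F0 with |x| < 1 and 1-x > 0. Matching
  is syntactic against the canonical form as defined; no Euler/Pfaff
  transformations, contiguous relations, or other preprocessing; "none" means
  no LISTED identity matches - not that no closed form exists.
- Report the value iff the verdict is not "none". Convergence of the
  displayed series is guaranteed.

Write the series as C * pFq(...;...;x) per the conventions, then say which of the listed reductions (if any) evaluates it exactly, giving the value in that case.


This is -1 * 0F0(-; -; 2) in reduced canonical form. Verdict: this is the I5 exponential reduction (the 0F0 exponential series at x = 2). Hence: (-1) * e^(2).

Key observation: t_0 being -1, the factor k + 2/3 cancels (top and bottom), leaving C = -1.
Adjacent-term ratio: r(k) = 2 * 1 / [(k+1)] - poly over poly, x = 2 from leading terms; C = -1 at k = 0.
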